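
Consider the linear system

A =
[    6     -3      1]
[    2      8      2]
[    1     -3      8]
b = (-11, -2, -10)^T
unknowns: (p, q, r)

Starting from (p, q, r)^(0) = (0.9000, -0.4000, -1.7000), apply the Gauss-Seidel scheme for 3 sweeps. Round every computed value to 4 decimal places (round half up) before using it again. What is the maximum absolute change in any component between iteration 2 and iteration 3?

Iteration 1:
  p = (-11 - (-3)·-0.4000 - (1)·-1.7000) / (6) = -1.7500
  q = (-2 - (2)·-1.7500 - (2)·-1.7000) / (8) = 0.6125
  r = (-10 - (1)·-1.7500 - (-3)·0.6125) / (8) = -0.8016
Iteration 2:
  p = (-11 - (-3)·0.6125 - (1)·-0.8016) / (6) = -1.3935
  q = (-2 - (2)·-1.3935 - (2)·-0.8016) / (8) = 0.2988
  r = (-10 - (1)·-1.3935 - (-3)·0.2988) / (8) = -0.9638
Iteration 3:
  p = (-11 - (-3)·0.2988 - (1)·-0.9638) / (6) = -1.5233
  q = (-2 - (2)·-1.5233 - (2)·-0.9638) / (8) = 0.3718
  r = (-10 - (1)·-1.5233 - (-3)·0.3718) / (8) = -0.9202
Change: (-0.1298, 0.0730, 0.0436) → max |·| = 0.1298

0.1298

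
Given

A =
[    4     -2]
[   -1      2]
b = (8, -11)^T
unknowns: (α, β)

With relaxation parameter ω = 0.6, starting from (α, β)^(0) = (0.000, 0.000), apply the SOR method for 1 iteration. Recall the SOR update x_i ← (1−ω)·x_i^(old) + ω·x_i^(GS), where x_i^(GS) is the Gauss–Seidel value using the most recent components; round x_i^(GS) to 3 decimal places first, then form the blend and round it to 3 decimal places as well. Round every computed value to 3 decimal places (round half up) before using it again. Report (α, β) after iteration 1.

(1.200, -2.940)

Iteration 1:
  α: GS value = (8 - (-2)·0.000) / (4) = 2.000;  α ← (1−ω)·0.000 + ω·2.000 = 1.200
  β: GS value = (-11 - (-1)·1.200) / (2) = -4.900;  β ← (1−ω)·0.000 + ω·-4.900 = -2.940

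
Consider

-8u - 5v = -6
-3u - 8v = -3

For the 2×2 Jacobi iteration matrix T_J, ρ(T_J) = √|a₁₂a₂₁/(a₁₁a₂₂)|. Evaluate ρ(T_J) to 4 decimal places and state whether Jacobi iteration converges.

0.4841

a₁₂a₂₁/(a₁₁a₂₂) = (-5)·(-3) / ((-8)·(-8)) = 0.234375
ρ = √|0.234375| = √0.234375 = 0.4841
ρ < 1, so Jacobi converges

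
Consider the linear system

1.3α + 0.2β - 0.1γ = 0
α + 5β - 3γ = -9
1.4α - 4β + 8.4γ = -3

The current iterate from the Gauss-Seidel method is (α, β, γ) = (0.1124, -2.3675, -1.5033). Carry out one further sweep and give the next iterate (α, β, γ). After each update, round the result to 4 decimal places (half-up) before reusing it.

One sweep:
  α = (0 - (0.2)·-2.3675 - (-0.1)·-1.5033) / (1.3) = 0.2486
  β = (-9 - (1)·0.2486 - (-3)·-1.5033) / (5) = -2.7517
  γ = (-3 - (1.4)·0.2486 - (-4)·-2.7517) / (8.4) = -1.7089

(0.2486, -2.7517, -1.7089)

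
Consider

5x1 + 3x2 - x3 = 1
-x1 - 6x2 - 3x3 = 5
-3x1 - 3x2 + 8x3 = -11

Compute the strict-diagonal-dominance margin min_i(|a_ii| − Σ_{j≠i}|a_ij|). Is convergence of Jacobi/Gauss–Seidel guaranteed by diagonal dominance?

1

row 1: |5| − (3+1) = 1
row 2: |-6| − (1+3) = 2
row 3: |8| − (3+3) = 2
minimum over rows = 1 → strictly diagonally dominant (convergence guaranteed)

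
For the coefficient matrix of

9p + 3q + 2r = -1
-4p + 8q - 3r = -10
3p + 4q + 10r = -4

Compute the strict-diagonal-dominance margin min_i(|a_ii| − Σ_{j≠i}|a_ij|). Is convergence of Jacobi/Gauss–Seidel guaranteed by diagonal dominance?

1

row 1: |9| − (3+2) = 4
row 2: |8| − (4+3) = 1
row 3: |10| − (3+4) = 3
minimum over rows = 1 → strictly diagonally dominant (convergence guaranteed)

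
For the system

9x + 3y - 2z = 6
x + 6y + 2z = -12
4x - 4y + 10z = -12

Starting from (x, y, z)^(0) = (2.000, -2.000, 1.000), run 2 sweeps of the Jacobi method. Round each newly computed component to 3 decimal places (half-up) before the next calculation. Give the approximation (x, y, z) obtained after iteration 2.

(0.933, -1.326, -2.889)

Iteration 1:
  x = (6 - (3)·-2.000 - (-2)·1.000) / (9) = 1.556
  y = (-12 - (1)·2.000 - (2)·1.000) / (6) = -2.667
  z = (-12 - (4)·2.000 - (-4)·-2.000) / (10) = -2.800
Iteration 2:
  x = (6 - (3)·-2.667 - (-2)·-2.800) / (9) = 0.933
  y = (-12 - (1)·1.556 - (2)·-2.800) / (6) = -1.326
  z = (-12 - (4)·1.556 - (-4)·-2.667) / (10) = -2.889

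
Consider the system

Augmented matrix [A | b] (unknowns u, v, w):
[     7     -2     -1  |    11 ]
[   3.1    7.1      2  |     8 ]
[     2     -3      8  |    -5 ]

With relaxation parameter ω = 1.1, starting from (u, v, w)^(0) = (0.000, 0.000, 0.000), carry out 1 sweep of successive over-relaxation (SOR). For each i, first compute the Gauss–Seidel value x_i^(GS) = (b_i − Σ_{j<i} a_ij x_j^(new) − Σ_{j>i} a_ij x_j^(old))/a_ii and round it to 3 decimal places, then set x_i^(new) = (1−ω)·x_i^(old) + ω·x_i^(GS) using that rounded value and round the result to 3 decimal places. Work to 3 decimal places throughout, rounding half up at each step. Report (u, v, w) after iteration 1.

Iteration 1:
  u: GS value = (11 - (-2)·0.000 - (-1)·0.000) / (7) = 1.571;  u ← (1−ω)·0.000 + ω·1.571 = 1.728
  v: GS value = (8 - (3.1)·1.728 - (2)·0.000) / (7.1) = 0.372;  v ← (1−ω)·0.000 + ω·0.372 = 0.409
  w: GS value = (-5 - (2)·1.728 - (-3)·0.409) / (8) = -0.904;  w ← (1−ω)·0.000 + ω·-0.904 = -0.994

(1.728, 0.409, -0.994)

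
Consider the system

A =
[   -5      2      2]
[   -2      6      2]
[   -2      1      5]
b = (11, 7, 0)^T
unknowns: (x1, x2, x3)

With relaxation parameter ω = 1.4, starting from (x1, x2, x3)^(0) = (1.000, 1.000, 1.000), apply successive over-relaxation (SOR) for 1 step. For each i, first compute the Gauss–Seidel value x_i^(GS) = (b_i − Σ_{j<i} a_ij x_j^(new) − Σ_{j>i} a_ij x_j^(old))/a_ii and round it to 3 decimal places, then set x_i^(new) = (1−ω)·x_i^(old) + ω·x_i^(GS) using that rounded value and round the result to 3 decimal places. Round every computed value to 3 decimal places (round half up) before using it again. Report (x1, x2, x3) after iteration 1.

Iteration 1:
  x1: GS value = (11 - (2)·1.000 - (2)·1.000) / (-5) = -1.400;  x1 ← (1−ω)·1.000 + ω·-1.400 = -2.360
  x2: GS value = (7 - (-2)·-2.360 - (2)·1.000) / (6) = 0.047;  x2 ← (1−ω)·1.000 + ω·0.047 = -0.334
  x3: GS value = (0 - (-2)·-2.360 - (1)·-0.334) / (5) = -0.877;  x3 ← (1−ω)·1.000 + ω·-0.877 = -1.628

(-2.360, -0.334, -1.628)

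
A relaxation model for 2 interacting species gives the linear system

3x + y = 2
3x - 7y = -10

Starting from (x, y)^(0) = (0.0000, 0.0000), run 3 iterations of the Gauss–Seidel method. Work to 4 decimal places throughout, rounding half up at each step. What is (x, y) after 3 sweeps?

(0.1769, 1.5044)

Iteration 1:
  x = (2 - (1)·0.0000) / (3) = 0.6667
  y = (-10 - (3)·0.6667) / (-7) = 1.7143
Iteration 2:
  x = (2 - (1)·1.7143) / (3) = 0.0952
  y = (-10 - (3)·0.0952) / (-7) = 1.4694
Iteration 3:
  x = (2 - (1)·1.4694) / (3) = 0.1769
  y = (-10 - (3)·0.1769) / (-7) = 1.5044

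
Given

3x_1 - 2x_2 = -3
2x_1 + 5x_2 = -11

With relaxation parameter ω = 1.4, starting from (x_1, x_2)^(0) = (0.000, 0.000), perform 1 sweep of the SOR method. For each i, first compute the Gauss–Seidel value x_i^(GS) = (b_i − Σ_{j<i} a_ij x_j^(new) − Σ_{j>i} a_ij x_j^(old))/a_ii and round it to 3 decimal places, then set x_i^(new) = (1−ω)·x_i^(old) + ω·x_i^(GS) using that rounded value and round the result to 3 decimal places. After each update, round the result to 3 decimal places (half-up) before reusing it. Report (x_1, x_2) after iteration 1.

Iteration 1:
  x_1: GS value = (-3 - (-2)·0.000) / (3) = -1.000;  x_1 ← (1−ω)·0.000 + ω·-1.000 = -1.400
  x_2: GS value = (-11 - (2)·-1.400) / (5) = -1.640;  x_2 ← (1−ω)·0.000 + ω·-1.640 = -2.296

(-1.400, -2.296)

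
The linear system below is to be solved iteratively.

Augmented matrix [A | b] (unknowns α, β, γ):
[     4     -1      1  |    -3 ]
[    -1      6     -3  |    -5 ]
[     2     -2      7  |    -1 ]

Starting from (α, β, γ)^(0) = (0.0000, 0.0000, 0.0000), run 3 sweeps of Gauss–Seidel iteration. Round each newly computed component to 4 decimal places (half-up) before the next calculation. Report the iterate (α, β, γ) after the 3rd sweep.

(-0.9762, -1.0892, -0.1751)

Iteration 1:
  α = (-3 - (-1)·0.0000 - (1)·0.0000) / (4) = -0.7500
  β = (-5 - (-1)·-0.7500 - (-3)·0.0000) / (6) = -0.9583
  γ = (-1 - (2)·-0.7500 - (-2)·-0.9583) / (7) = -0.2024
Iteration 2:
  α = (-3 - (-1)·-0.9583 - (1)·-0.2024) / (4) = -0.9390
  β = (-5 - (-1)·-0.9390 - (-3)·-0.2024) / (6) = -1.0910
  γ = (-1 - (2)·-0.9390 - (-2)·-1.0910) / (7) = -0.1863
Iteration 3:
  α = (-3 - (-1)·-1.0910 - (1)·-0.1863) / (4) = -0.9762
  β = (-5 - (-1)·-0.9762 - (-3)·-0.1863) / (6) = -1.0892
  γ = (-1 - (2)·-0.9762 - (-2)·-1.0892) / (7) = -0.1751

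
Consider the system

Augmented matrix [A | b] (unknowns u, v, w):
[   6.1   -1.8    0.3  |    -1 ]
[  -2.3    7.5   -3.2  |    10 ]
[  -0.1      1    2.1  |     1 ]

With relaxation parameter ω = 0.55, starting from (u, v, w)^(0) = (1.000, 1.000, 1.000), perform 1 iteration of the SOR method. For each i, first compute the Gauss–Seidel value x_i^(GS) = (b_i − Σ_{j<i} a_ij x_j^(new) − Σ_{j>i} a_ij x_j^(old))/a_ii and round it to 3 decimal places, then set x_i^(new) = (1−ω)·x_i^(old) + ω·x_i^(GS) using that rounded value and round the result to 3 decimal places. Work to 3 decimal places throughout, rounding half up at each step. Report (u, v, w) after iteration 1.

(0.495, 1.502, 0.332)

Iteration 1:
  u: GS value = (-1 - (-1.8)·1.000 - (0.3)·1.000) / (6.1) = 0.082;  u ← (1−ω)·1.000 + ω·0.082 = 0.495
  v: GS value = (10 - (-2.3)·0.495 - (-3.2)·1.000) / (7.5) = 1.912;  v ← (1−ω)·1.000 + ω·1.912 = 1.502
  w: GS value = (1 - (-0.1)·0.495 - (1)·1.502) / (2.1) = -0.215;  w ← (1−ω)·1.000 + ω·-0.215 = 0.332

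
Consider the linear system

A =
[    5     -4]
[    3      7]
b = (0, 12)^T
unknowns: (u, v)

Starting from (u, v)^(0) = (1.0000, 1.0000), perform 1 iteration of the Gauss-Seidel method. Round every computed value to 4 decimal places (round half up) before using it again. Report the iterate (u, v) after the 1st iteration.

(0.8000, 1.3714)

Iteration 1:
  u = (0 - (-4)·1.0000) / (5) = 0.8000
  v = (12 - (3)·0.8000) / (7) = 1.3714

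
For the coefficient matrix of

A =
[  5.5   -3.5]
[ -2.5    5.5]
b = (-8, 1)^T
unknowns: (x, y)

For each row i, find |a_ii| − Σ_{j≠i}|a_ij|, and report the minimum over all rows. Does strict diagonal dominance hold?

2

row 1: |5.5| − (3.5) = 2
row 2: |5.5| − (2.5) = 3
minimum over rows = 2 → strictly diagonally dominant (convergence guaranteed)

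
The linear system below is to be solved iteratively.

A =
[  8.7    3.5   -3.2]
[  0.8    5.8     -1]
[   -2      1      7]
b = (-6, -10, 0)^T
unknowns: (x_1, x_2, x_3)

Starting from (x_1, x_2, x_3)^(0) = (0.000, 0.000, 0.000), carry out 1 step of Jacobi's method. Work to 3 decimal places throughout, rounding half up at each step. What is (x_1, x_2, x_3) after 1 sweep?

(-0.690, -1.724, 0.000)

Iteration 1:
  x_1 = (-6 - (3.5)·0.000 - (-3.2)·0.000) / (8.7) = -0.690
  x_2 = (-10 - (0.8)·0.000 - (-1)·0.000) / (5.8) = -1.724
  x_3 = (0 - (-2)·0.000 - (1)·0.000) / (7) = 0.000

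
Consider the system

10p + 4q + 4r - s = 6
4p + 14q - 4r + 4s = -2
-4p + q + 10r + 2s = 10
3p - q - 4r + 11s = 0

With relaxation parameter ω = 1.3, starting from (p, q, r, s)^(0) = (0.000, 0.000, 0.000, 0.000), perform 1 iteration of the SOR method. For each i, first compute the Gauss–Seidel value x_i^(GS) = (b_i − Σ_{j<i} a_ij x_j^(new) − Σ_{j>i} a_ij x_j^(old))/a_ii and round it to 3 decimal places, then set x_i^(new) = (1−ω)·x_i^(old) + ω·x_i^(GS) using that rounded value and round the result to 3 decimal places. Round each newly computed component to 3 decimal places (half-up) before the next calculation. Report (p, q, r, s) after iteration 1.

Iteration 1:
  p: GS value = (6 - (4)·0.000 - (4)·0.000 - (-1)·0.000) / (10) = 0.600;  p ← (1−ω)·0.000 + ω·0.600 = 0.780
  q: GS value = (-2 - (4)·0.780 - (-4)·0.000 - (4)·0.000) / (14) = -0.366;  q ← (1−ω)·0.000 + ω·-0.366 = -0.476
  r: GS value = (10 - (-4)·0.780 - (1)·-0.476 - (2)·0.000) / (10) = 1.360;  r ← (1−ω)·0.000 + ω·1.360 = 1.768
  s: GS value = (0 - (3)·0.780 - (-1)·-0.476 - (-4)·1.768) / (11) = 0.387;  s ← (1−ω)·0.000 + ω·0.387 = 0.503

(0.780, -0.476, 1.768, 0.503)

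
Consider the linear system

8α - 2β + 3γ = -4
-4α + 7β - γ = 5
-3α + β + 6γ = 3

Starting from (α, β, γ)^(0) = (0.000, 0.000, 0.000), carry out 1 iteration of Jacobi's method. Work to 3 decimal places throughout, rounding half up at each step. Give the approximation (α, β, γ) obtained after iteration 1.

(-0.500, 0.714, 0.500)

Iteration 1:
  α = (-4 - (-2)·0.000 - (3)·0.000) / (8) = -0.500
  β = (5 - (-4)·0.000 - (-1)·0.000) / (7) = 0.714
  γ = (3 - (-3)·0.000 - (1)·0.000) / (6) = 0.500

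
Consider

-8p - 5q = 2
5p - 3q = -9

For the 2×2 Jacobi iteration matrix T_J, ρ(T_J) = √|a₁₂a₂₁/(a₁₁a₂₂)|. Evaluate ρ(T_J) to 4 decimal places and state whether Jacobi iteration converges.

a₁₂a₂₁/(a₁₁a₂₂) = (-5)·(5) / ((-8)·(-3)) = -1.041667
ρ = √|-1.041667| = √1.041667 = 1.0206
ρ > 1, so Jacobi diverges

1.0206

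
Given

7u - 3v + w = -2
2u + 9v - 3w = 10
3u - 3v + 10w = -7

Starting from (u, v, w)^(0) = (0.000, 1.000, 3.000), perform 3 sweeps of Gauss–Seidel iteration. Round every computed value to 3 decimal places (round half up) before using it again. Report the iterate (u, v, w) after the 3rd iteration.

Iteration 1:
  u = (-2 - (-3)·1.000 - (1)·3.000) / (7) = -0.286
  v = (10 - (2)·-0.286 - (-3)·3.000) / (9) = 2.175
  w = (-7 - (3)·-0.286 - (-3)·2.175) / (10) = 0.038
Iteration 2:
  u = (-2 - (-3)·2.175 - (1)·0.038) / (7) = 0.641
  v = (10 - (2)·0.641 - (-3)·0.038) / (9) = 0.981
  w = (-7 - (3)·0.641 - (-3)·0.981) / (10) = -0.598
Iteration 3:
  u = (-2 - (-3)·0.981 - (1)·-0.598) / (7) = 0.220
  v = (10 - (2)·0.220 - (-3)·-0.598) / (9) = 0.863
  w = (-7 - (3)·0.220 - (-3)·0.863) / (10) = -0.507

(0.220, 0.863, -0.507)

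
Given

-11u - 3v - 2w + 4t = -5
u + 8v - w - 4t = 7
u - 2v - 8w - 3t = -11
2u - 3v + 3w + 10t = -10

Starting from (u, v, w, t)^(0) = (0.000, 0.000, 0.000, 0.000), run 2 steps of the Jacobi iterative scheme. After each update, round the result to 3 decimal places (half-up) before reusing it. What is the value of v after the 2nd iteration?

0.490

Iteration 1:
  u = (-5 - (-3)·0.000 - (-2)·0.000 - (4)·0.000) / (-11) = 0.455
  v = (7 - (1)·0.000 - (-1)·0.000 - (-4)·0.000) / (8) = 0.875
  w = (-11 - (1)·0.000 - (-2)·0.000 - (-3)·0.000) / (-8) = 1.375
  t = (-10 - (2)·0.000 - (-3)·0.000 - (3)·0.000) / (10) = -1.000
Iteration 2:
  u = (-5 - (-3)·0.875 - (-2)·1.375 - (4)·-1.000) / (-11) = -0.398
  v = (7 - (1)·0.455 - (-1)·1.375 - (-4)·-1.000) / (8) = 0.490
  w = (-11 - (1)·0.455 - (-2)·0.875 - (-3)·-1.000) / (-8) = 1.588
  t = (-10 - (2)·0.455 - (-3)·0.875 - (3)·1.375) / (10) = -1.241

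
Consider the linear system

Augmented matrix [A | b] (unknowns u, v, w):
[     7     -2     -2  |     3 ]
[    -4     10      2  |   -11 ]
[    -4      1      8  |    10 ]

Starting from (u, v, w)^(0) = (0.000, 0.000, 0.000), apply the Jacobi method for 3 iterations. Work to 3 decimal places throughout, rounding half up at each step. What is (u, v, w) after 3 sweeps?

Iteration 1:
  u = (3 - (-2)·0.000 - (-2)·0.000) / (7) = 0.429
  v = (-11 - (-4)·0.000 - (2)·0.000) / (10) = -1.100
  w = (10 - (-4)·0.000 - (1)·0.000) / (8) = 1.250
Iteration 2:
  u = (3 - (-2)·-1.100 - (-2)·1.250) / (7) = 0.471
  v = (-11 - (-4)·0.429 - (2)·1.250) / (10) = -1.178
  w = (10 - (-4)·0.429 - (1)·-1.100) / (8) = 1.602
Iteration 3:
  u = (3 - (-2)·-1.178 - (-2)·1.602) / (7) = 0.550
  v = (-11 - (-4)·0.471 - (2)·1.602) / (10) = -1.232
  w = (10 - (-4)·0.471 - (1)·-1.178) / (8) = 1.633

(0.550, -1.232, 1.633)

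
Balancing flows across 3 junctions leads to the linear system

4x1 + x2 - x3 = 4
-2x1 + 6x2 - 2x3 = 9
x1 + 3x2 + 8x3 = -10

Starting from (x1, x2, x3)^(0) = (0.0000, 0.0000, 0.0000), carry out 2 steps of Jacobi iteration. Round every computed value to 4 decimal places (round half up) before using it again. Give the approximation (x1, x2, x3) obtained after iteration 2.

(0.3125, 1.4167, -1.9375)

Iteration 1:
  x1 = (4 - (1)·0.0000 - (-1)·0.0000) / (4) = 1.0000
  x2 = (9 - (-2)·0.0000 - (-2)·0.0000) / (6) = 1.5000
  x3 = (-10 - (1)·0.0000 - (3)·0.0000) / (8) = -1.2500
Iteration 2:
  x1 = (4 - (1)·1.5000 - (-1)·-1.2500) / (4) = 0.3125
  x2 = (9 - (-2)·1.0000 - (-2)·-1.2500) / (6) = 1.4167
  x3 = (-10 - (1)·1.0000 - (3)·1.5000) / (8) = -1.9375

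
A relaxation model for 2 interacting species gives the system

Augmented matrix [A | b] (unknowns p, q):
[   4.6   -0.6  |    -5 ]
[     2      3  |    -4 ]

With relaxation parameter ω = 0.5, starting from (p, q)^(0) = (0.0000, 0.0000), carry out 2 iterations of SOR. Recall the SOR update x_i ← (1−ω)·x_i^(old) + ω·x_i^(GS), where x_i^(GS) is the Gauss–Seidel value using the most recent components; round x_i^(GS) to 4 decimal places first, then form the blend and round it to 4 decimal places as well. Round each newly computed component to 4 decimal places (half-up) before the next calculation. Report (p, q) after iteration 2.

Iteration 1:
  p: GS value = (-5 - (-0.6)·0.0000) / (4.6) = -1.0870;  p ← (1−ω)·0.0000 + ω·-1.0870 = -0.5435
  q: GS value = (-4 - (2)·-0.5435) / (3) = -0.9710;  q ← (1−ω)·0.0000 + ω·-0.9710 = -0.4855
Iteration 2:
  p: GS value = (-5 - (-0.6)·-0.4855) / (4.6) = -1.1503;  p ← (1−ω)·-0.5435 + ω·-1.1503 = -0.8469
  q: GS value = (-4 - (2)·-0.8469) / (3) = -0.7687;  q ← (1−ω)·-0.4855 + ω·-0.7687 = -0.6271

(-0.8469, -0.6271)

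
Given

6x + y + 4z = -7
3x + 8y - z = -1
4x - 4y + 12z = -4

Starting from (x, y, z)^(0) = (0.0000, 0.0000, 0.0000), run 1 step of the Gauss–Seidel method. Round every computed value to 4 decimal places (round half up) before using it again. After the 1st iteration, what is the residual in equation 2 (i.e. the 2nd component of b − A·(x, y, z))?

0.1598

Iteration 1:
  x = (-7 - (1)·0.0000 - (4)·0.0000) / (6) = -1.1667
  y = (-1 - (3)·-1.1667 - (-1)·0.0000) / (8) = 0.3125
  z = (-4 - (4)·-1.1667 - (-4)·0.3125) / (12) = 0.1597
Residual b − A·x = (-0.9511, 0.1598, 0.0004)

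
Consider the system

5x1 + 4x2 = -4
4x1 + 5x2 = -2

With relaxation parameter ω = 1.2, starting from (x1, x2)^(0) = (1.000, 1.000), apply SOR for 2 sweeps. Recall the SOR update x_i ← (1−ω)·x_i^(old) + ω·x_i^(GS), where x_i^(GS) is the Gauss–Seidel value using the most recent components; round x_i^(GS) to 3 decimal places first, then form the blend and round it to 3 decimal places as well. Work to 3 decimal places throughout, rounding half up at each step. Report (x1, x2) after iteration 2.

Iteration 1:
  x1: GS value = (-4 - (4)·1.000) / (5) = -1.600;  x1 ← (1−ω)·1.000 + ω·-1.600 = -2.120
  x2: GS value = (-2 - (4)·-2.120) / (5) = 1.296;  x2 ← (1−ω)·1.000 + ω·1.296 = 1.355
Iteration 2:
  x1: GS value = (-4 - (4)·1.355) / (5) = -1.884;  x1 ← (1−ω)·-2.120 + ω·-1.884 = -1.837
  x2: GS value = (-2 - (4)·-1.837) / (5) = 1.070;  x2 ← (1−ω)·1.355 + ω·1.070 = 1.013

(-1.837, 1.013)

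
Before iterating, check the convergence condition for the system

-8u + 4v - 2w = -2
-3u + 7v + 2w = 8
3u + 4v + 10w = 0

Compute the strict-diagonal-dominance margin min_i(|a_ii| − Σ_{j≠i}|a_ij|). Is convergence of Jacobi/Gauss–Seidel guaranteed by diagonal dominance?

row 1: |-8| − (4+2) = 2
row 2: |7| − (3+2) = 2
row 3: |10| − (3+4) = 3
minimum over rows = 2 → strictly diagonally dominant (convergence guaranteed)

2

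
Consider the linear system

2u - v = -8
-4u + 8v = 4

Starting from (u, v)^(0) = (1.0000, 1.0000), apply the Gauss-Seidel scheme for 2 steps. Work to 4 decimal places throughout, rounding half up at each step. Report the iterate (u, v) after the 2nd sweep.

(-4.6250, -1.8125)

Iteration 1:
  u = (-8 - (-1)·1.0000) / (2) = -3.5000
  v = (4 - (-4)·-3.5000) / (8) = -1.2500
Iteration 2:
  u = (-8 - (-1)·-1.2500) / (2) = -4.6250
  v = (4 - (-4)·-4.6250) / (8) = -1.8125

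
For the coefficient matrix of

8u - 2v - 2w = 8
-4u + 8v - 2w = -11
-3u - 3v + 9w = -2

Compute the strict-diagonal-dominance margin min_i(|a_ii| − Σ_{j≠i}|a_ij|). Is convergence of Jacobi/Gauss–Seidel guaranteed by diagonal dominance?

row 1: |8| − (2+2) = 4
row 2: |8| − (4+2) = 2
row 3: |9| − (3+3) = 3
minimum over rows = 2 → strictly diagonally dominant (convergence guaranteed)

2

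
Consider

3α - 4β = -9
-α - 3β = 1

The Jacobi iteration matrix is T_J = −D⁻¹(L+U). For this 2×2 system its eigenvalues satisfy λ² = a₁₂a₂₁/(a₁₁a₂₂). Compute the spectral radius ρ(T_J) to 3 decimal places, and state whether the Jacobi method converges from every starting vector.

0.667

a₁₂a₂₁/(a₁₁a₂₂) = (-4)·(-1) / ((3)·(-3)) = -0.444444
ρ = √|-0.444444| = √0.444444 = 0.667
ρ < 1, so Jacobi converges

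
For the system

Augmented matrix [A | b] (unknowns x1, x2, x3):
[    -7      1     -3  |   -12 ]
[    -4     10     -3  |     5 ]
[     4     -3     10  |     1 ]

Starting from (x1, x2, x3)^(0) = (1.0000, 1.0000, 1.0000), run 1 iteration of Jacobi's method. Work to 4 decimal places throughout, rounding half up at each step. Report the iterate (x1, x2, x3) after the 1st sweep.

Iteration 1:
  x1 = (-12 - (1)·1.0000 - (-3)·1.0000) / (-7) = 1.4286
  x2 = (5 - (-4)·1.0000 - (-3)·1.0000) / (10) = 1.2000
  x3 = (1 - (4)·1.0000 - (-3)·1.0000) / (10) = 0.0000

(1.4286, 1.2000, 0.0000)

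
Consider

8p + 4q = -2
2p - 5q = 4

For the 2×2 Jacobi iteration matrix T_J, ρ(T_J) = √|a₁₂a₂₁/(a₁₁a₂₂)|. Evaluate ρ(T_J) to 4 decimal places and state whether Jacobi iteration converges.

a₁₂a₂₁/(a₁₁a₂₂) = (4)·(2) / ((8)·(-5)) = -0.200000
ρ = √|-0.200000| = √0.200000 = 0.4472
ρ < 1, so Jacobi converges

0.4472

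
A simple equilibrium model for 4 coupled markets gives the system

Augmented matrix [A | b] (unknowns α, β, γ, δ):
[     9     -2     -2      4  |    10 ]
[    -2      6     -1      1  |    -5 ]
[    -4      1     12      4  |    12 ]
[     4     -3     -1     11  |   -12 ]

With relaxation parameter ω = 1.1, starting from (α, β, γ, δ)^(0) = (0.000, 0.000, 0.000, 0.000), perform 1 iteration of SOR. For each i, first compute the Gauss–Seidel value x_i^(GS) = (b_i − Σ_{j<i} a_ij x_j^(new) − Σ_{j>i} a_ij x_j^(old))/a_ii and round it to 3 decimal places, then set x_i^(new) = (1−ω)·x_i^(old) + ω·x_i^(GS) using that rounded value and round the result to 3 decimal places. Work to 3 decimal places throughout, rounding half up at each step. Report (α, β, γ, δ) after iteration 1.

(1.222, -0.469, 1.591, -1.671)

Iteration 1:
  α: GS value = (10 - (-2)·0.000 - (-2)·0.000 - (4)·0.000) / (9) = 1.111;  α ← (1−ω)·0.000 + ω·1.111 = 1.222
  β: GS value = (-5 - (-2)·1.222 - (-1)·0.000 - (1)·0.000) / (6) = -0.426;  β ← (1−ω)·0.000 + ω·-0.426 = -0.469
  γ: GS value = (12 - (-4)·1.222 - (1)·-0.469 - (4)·0.000) / (12) = 1.446;  γ ← (1−ω)·0.000 + ω·1.446 = 1.591
  δ: GS value = (-12 - (4)·1.222 - (-3)·-0.469 - (-1)·1.591) / (11) = -1.519;  δ ← (1−ω)·0.000 + ω·-1.519 = -1.671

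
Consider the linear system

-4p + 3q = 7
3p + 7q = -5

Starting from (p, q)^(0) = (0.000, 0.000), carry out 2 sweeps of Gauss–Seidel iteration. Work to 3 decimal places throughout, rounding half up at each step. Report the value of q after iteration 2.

Iteration 1:
  p = (7 - (3)·0.000) / (-4) = -1.750
  q = (-5 - (3)·-1.750) / (7) = 0.036
Iteration 2:
  p = (7 - (3)·0.036) / (-4) = -1.723
  q = (-5 - (3)·-1.723) / (7) = 0.024

0.024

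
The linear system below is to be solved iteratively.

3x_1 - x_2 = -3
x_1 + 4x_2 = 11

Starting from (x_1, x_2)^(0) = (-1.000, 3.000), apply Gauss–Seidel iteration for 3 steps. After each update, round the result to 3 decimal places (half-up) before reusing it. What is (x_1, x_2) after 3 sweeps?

(-0.076, 2.769)

Iteration 1:
  x_1 = (-3 - (-1)·3.000) / (3) = 0.000
  x_2 = (11 - (1)·0.000) / (4) = 2.750
Iteration 2:
  x_1 = (-3 - (-1)·2.750) / (3) = -0.083
  x_2 = (11 - (1)·-0.083) / (4) = 2.771
Iteration 3:
  x_1 = (-3 - (-1)·2.771) / (3) = -0.076
  x_2 = (11 - (1)·-0.076) / (4) = 2.769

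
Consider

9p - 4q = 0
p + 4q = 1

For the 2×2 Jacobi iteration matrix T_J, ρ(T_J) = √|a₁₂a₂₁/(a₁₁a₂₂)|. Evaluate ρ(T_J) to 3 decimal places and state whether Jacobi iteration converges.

0.333

a₁₂a₂₁/(a₁₁a₂₂) = (-4)·(1) / ((9)·(4)) = -0.111111
ρ = √|-0.111111| = √0.111111 = 0.333
ρ < 1, so Jacobi converges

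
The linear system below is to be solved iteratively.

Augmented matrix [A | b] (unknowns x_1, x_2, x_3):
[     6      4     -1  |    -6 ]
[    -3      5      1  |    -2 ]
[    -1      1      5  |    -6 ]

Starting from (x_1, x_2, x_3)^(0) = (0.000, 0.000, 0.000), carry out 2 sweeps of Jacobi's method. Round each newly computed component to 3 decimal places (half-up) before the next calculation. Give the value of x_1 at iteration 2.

Iteration 1:
  x_1 = (-6 - (4)·0.000 - (-1)·0.000) / (6) = -1.000
  x_2 = (-2 - (-3)·0.000 - (1)·0.000) / (5) = -0.400
  x_3 = (-6 - (-1)·0.000 - (1)·0.000) / (5) = -1.200
Iteration 2:
  x_1 = (-6 - (4)·-0.400 - (-1)·-1.200) / (6) = -0.933
  x_2 = (-2 - (-3)·-1.000 - (1)·-1.200) / (5) = -0.760
  x_3 = (-6 - (-1)·-1.000 - (1)·-0.400) / (5) = -1.320

-0.933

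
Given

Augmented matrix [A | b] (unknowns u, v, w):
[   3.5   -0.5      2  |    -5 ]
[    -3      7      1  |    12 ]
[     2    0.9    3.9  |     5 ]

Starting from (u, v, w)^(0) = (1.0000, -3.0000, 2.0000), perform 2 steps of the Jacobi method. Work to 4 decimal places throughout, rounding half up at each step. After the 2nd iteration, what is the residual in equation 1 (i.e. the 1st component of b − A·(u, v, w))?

Iteration 1:
  u = (-5 - (-0.5)·-3.0000 - (2)·2.0000) / (3.5) = -3.0000
  v = (12 - (-3)·1.0000 - (1)·2.0000) / (7) = 1.8571
  w = (5 - (2)·1.0000 - (0.9)·-3.0000) / (3.9) = 1.4615
Iteration 2:
  u = (-5 - (-0.5)·1.8571 - (2)·1.4615) / (3.5) = -1.9984
  v = (12 - (-3)·-3.0000 - (1)·1.4615) / (7) = 0.2198
  w = (5 - (2)·-3.0000 - (0.9)·1.8571) / (3.9) = 2.3920
Residual b − A·x = (-2.6797, 2.0742, -0.5298)

-2.6797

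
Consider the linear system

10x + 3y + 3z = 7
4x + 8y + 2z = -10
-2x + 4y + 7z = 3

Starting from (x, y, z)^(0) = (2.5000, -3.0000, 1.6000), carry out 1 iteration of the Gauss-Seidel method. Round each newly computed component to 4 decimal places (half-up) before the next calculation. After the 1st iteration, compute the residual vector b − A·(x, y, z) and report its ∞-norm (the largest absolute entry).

3.6042

Iteration 1:
  x = (7 - (3)·-3.0000 - (3)·1.6000) / (10) = 1.1200
  y = (-10 - (4)·1.1200 - (2)·1.6000) / (8) = -2.2100
  z = (3 - (-2)·1.1200 - (4)·-2.2100) / (7) = 2.0114
Residual b − A·x = (-3.6042, -0.8228, 0.0002); ∞-norm = 3.6042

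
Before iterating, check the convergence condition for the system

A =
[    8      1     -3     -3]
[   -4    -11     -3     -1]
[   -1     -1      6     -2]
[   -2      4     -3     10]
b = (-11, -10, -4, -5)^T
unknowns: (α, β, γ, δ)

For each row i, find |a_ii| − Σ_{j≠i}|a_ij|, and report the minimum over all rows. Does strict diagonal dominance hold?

1

row 1: |8| − (1+3+3) = 1
row 2: |-11| − (4+3+1) = 3
row 3: |6| − (1+1+2) = 2
row 4: |10| − (2+4+3) = 1
minimum over rows = 1 → strictly diagonally dominant (convergence guaranteed)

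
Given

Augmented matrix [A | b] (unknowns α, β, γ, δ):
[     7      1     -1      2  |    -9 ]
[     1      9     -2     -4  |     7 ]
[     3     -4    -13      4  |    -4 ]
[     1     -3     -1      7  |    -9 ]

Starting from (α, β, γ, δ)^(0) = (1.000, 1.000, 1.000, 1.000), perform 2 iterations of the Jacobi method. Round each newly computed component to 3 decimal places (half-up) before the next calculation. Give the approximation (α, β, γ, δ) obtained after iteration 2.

(-1.154, 0.691, -0.729, -0.413)

Iteration 1:
  α = (-9 - (1)·1.000 - (-1)·1.000 - (2)·1.000) / (7) = -1.571
  β = (7 - (1)·1.000 - (-2)·1.000 - (-4)·1.000) / (9) = 1.333
  γ = (-4 - (3)·1.000 - (-4)·1.000 - (4)·1.000) / (-13) = 0.538
  δ = (-9 - (1)·1.000 - (-3)·1.000 - (-1)·1.000) / (7) = -0.857
Iteration 2:
  α = (-9 - (1)·1.333 - (-1)·0.538 - (2)·-0.857) / (7) = -1.154
  β = (7 - (1)·-1.571 - (-2)·0.538 - (-4)·-0.857) / (9) = 0.691
  γ = (-4 - (3)·-1.571 - (-4)·1.333 - (4)·-0.857) / (-13) = -0.729
  δ = (-9 - (1)·-1.571 - (-3)·1.333 - (-1)·0.538) / (7) = -0.413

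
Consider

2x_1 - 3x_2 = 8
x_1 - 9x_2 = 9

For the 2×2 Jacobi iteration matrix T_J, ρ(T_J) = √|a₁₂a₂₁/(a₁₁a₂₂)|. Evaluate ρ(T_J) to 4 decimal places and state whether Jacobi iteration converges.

0.4082

a₁₂a₂₁/(a₁₁a₂₂) = (-3)·(1) / ((2)·(-9)) = 0.166667
ρ = √|0.166667| = √0.166667 = 0.4082
ρ < 1, so Jacobi converges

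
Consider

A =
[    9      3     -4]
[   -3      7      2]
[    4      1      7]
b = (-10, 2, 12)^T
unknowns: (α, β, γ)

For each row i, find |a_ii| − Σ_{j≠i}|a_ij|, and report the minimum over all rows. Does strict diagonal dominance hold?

2

row 1: |9| − (3+4) = 2
row 2: |7| − (3+2) = 2
row 3: |7| − (4+1) = 2
minimum over rows = 2 → strictly diagonally dominant (convergence guaranteed)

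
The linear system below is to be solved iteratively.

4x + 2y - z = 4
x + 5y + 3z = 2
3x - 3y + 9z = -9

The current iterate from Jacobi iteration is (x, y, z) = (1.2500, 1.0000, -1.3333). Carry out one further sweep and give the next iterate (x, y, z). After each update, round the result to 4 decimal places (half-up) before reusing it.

(0.1667, 0.9500, -1.0833)

One sweep:
  x = (4 - (2)·1.0000 - (-1)·-1.3333) / (4) = 0.1667
  y = (2 - (1)·1.2500 - (3)·-1.3333) / (5) = 0.9500
  z = (-9 - (3)·1.2500 - (-3)·1.0000) / (9) = -1.0833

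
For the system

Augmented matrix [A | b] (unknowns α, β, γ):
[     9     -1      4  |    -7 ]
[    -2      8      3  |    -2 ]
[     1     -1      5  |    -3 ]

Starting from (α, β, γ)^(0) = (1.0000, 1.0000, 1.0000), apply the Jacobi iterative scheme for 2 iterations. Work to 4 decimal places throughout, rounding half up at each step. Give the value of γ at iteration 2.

-0.4528

Iteration 1:
  α = (-7 - (-1)·1.0000 - (4)·1.0000) / (9) = -1.1111
  β = (-2 - (-2)·1.0000 - (3)·1.0000) / (8) = -0.3750
  γ = (-3 - (1)·1.0000 - (-1)·1.0000) / (5) = -0.6000
Iteration 2:
  α = (-7 - (-1)·-0.3750 - (4)·-0.6000) / (9) = -0.5528
  β = (-2 - (-2)·-1.1111 - (3)·-0.6000) / (8) = -0.3028
  γ = (-3 - (1)·-1.1111 - (-1)·-0.3750) / (5) = -0.4528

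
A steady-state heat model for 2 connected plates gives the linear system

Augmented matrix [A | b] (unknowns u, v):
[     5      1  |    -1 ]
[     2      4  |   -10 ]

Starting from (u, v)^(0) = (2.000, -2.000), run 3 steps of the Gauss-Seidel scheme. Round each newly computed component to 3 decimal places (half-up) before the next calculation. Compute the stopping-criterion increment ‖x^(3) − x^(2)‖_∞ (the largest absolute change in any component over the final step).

0.012

Iteration 1:
  u = (-1 - (1)·-2.000) / (5) = 0.200
  v = (-10 - (2)·0.200) / (4) = -2.600
Iteration 2:
  u = (-1 - (1)·-2.600) / (5) = 0.320
  v = (-10 - (2)·0.320) / (4) = -2.660
Iteration 3:
  u = (-1 - (1)·-2.660) / (5) = 0.332
  v = (-10 - (2)·0.332) / (4) = -2.666
Change: (0.012, -0.006) → max |·| = 0.012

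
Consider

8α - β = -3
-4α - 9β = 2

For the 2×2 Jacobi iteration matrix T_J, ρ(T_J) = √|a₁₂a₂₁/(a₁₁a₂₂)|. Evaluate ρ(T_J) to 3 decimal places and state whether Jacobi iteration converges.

0.236

a₁₂a₂₁/(a₁₁a₂₂) = (-1)·(-4) / ((8)·(-9)) = -0.055556
ρ = √|-0.055556| = √0.055556 = 0.236
ρ < 1, so Jacobi converges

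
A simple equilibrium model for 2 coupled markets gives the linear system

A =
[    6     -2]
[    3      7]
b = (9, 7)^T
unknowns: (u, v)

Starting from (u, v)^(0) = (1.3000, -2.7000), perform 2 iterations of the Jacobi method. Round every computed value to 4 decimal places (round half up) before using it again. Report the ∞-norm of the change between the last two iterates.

Iteration 1:
  u = (9 - (-2)·-2.7000) / (6) = 0.6000
  v = (7 - (3)·1.3000) / (7) = 0.4429
Iteration 2:
  u = (9 - (-2)·0.4429) / (6) = 1.6476
  v = (7 - (3)·0.6000) / (7) = 0.7429
Change: (1.0476, 0.3000) → max |·| = 1.0476

1.0476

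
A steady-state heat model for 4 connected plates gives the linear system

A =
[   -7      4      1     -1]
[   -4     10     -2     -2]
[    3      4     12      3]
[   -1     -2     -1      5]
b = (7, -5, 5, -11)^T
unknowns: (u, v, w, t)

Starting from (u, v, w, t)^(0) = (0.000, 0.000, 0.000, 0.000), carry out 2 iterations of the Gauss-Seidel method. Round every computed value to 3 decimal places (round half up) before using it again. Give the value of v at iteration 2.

Iteration 1:
  u = (7 - (4)·0.000 - (1)·0.000 - (-1)·0.000) / (-7) = -1.000
  v = (-5 - (-4)·-1.000 - (-2)·0.000 - (-2)·0.000) / (10) = -0.900
  w = (5 - (3)·-1.000 - (4)·-0.900 - (3)·0.000) / (12) = 0.967
  t = (-11 - (-1)·-1.000 - (-2)·-0.900 - (-1)·0.967) / (5) = -2.567
Iteration 2:
  u = (7 - (4)·-0.900 - (1)·0.967 - (-1)·-2.567) / (-7) = -1.009
  v = (-5 - (-4)·-1.009 - (-2)·0.967 - (-2)·-2.567) / (10) = -1.224
  w = (5 - (3)·-1.009 - (4)·-1.224 - (3)·-2.567) / (12) = 1.719
  t = (-11 - (-1)·-1.009 - (-2)·-1.224 - (-1)·1.719) / (5) = -2.548

-1.224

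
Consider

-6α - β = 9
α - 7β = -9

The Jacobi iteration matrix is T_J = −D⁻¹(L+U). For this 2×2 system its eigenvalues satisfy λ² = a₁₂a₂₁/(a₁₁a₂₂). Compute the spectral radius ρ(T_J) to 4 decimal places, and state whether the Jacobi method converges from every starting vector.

a₁₂a₂₁/(a₁₁a₂₂) = (-1)·(1) / ((-6)·(-7)) = -0.023810
ρ = √|-0.023810| = √0.023810 = 0.1543
ρ < 1, so Jacobi converges

0.1543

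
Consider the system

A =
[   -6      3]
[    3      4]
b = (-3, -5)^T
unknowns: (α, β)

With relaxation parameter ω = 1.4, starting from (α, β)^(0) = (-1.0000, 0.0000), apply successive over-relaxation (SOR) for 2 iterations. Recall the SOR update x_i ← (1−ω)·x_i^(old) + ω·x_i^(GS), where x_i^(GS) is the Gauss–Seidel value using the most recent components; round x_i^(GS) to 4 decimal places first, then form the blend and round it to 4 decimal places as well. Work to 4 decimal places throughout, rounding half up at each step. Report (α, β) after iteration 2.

(-1.7735, 1.2741)

Iteration 1:
  α: GS value = (-3 - (3)·0.0000) / (-6) = 0.5000;  α ← (1−ω)·-1.0000 + ω·0.5000 = 1.1000
  β: GS value = (-5 - (3)·1.1000) / (4) = -2.0750;  β ← (1−ω)·0.0000 + ω·-2.0750 = -2.9050
Iteration 2:
  α: GS value = (-3 - (3)·-2.9050) / (-6) = -0.9525;  α ← (1−ω)·1.1000 + ω·-0.9525 = -1.7735
  β: GS value = (-5 - (3)·-1.7735) / (4) = 0.0801;  β ← (1−ω)·-2.9050 + ω·0.0801 = 1.2741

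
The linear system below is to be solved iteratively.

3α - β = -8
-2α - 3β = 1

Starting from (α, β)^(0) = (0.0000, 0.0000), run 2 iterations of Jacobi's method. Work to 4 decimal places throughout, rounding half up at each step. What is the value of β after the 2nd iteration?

1.4445

Iteration 1:
  α = (-8 - (-1)·0.0000) / (3) = -2.6667
  β = (1 - (-2)·0.0000) / (-3) = -0.3333
Iteration 2:
  α = (-8 - (-1)·-0.3333) / (3) = -2.7778
  β = (1 - (-2)·-2.6667) / (-3) = 1.4445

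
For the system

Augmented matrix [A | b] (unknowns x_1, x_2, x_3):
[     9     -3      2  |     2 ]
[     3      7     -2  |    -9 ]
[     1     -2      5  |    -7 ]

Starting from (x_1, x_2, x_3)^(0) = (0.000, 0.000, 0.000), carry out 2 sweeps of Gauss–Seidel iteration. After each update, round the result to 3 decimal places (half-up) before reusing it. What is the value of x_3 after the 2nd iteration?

-2.219

Iteration 1:
  x_1 = (2 - (-3)·0.000 - (2)·0.000) / (9) = 0.222
  x_2 = (-9 - (3)·0.222 - (-2)·0.000) / (7) = -1.381
  x_3 = (-7 - (1)·0.222 - (-2)·-1.381) / (5) = -1.997
Iteration 2:
  x_1 = (2 - (-3)·-1.381 - (2)·-1.997) / (9) = 0.206
  x_2 = (-9 - (3)·0.206 - (-2)·-1.997) / (7) = -1.945
  x_3 = (-7 - (1)·0.206 - (-2)·-1.945) / (5) = -2.219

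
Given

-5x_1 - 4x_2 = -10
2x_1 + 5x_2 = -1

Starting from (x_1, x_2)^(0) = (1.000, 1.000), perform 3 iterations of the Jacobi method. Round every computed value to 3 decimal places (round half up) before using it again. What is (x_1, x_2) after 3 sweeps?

Iteration 1:
  x_1 = (-10 - (-4)·1.000) / (-5) = 1.200
  x_2 = (-1 - (2)·1.000) / (5) = -0.600
Iteration 2:
  x_1 = (-10 - (-4)·-0.600) / (-5) = 2.480
  x_2 = (-1 - (2)·1.200) / (5) = -0.680
Iteration 3:
  x_1 = (-10 - (-4)·-0.680) / (-5) = 2.544
  x_2 = (-1 - (2)·2.480) / (5) = -1.192

(2.544, -1.192)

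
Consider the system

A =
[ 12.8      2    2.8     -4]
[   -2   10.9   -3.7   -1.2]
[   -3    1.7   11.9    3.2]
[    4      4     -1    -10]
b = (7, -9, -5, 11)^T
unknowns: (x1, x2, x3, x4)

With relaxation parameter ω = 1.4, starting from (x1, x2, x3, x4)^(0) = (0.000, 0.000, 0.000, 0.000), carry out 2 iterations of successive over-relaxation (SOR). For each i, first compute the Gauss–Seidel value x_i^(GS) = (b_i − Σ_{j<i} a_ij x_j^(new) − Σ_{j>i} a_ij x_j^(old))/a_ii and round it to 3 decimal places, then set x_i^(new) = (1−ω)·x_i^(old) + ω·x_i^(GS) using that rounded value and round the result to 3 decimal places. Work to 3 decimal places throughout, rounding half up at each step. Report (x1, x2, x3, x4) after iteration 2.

(-0.005, -1.085, 0.291, -1.539)

Iteration 1:
  x1: GS value = (7 - (2)·0.000 - (2.8)·0.000 - (-4)·0.000) / (12.8) = 0.547;  x1 ← (1−ω)·0.000 + ω·0.547 = 0.766
  x2: GS value = (-9 - (-2)·0.766 - (-3.7)·0.000 - (-1.2)·0.000) / (10.9) = -0.685;  x2 ← (1−ω)·0.000 + ω·-0.685 = -0.959
  x3: GS value = (-5 - (-3)·0.766 - (1.7)·-0.959 - (3.2)·0.000) / (11.9) = -0.090;  x3 ← (1−ω)·0.000 + ω·-0.090 = -0.126
  x4: GS value = (11 - (4)·0.766 - (4)·-0.959 - (-1)·-0.126) / (-10) = -1.165;  x4 ← (1−ω)·0.000 + ω·-1.165 = -1.631
Iteration 2:
  x1: GS value = (7 - (2)·-0.959 - (2.8)·-0.126 - (-4)·-1.631) / (12.8) = 0.215;  x1 ← (1−ω)·0.766 + ω·0.215 = -0.005
  x2: GS value = (-9 - (-2)·-0.005 - (-3.7)·-0.126 - (-1.2)·-1.631) / (10.9) = -1.049;  x2 ← (1−ω)·-0.959 + ω·-1.049 = -1.085
  x3: GS value = (-5 - (-3)·-0.005 - (1.7)·-1.085 - (3.2)·-1.631) / (11.9) = 0.172;  x3 ← (1−ω)·-0.126 + ω·0.172 = 0.291
  x4: GS value = (11 - (4)·-0.005 - (4)·-1.085 - (-1)·0.291) / (-10) = -1.565;  x4 ← (1−ω)·-1.631 + ω·-1.565 = -1.539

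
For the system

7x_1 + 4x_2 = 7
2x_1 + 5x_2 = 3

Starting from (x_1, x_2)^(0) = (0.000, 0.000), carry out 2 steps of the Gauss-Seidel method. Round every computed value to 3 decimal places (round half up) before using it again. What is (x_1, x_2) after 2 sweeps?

Iteration 1:
  x_1 = (7 - (4)·0.000) / (7) = 1.000
  x_2 = (3 - (2)·1.000) / (5) = 0.200
Iteration 2:
  x_1 = (7 - (4)·0.200) / (7) = 0.886
  x_2 = (3 - (2)·0.886) / (5) = 0.246

(0.886, 0.246)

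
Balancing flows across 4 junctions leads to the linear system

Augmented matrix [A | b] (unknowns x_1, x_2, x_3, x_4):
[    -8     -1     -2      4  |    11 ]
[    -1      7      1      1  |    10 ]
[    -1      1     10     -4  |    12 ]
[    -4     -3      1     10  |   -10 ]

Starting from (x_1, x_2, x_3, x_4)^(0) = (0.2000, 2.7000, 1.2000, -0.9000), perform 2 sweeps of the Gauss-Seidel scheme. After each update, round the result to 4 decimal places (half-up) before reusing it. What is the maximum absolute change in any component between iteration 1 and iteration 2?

0.3538

Iteration 1:
  x_1 = (11 - (-1)·2.7000 - (-2)·1.2000 - (4)·-0.9000) / (-8) = -2.4625
  x_2 = (10 - (-1)·-2.4625 - (1)·1.2000 - (1)·-0.9000) / (7) = 1.0339
  x_3 = (12 - (-1)·-2.4625 - (1)·1.0339 - (-4)·-0.9000) / (10) = 0.4904
  x_4 = (-10 - (-4)·-2.4625 - (-3)·1.0339 - (1)·0.4904) / (10) = -1.7239
Iteration 2:
  x_1 = (11 - (-1)·1.0339 - (-2)·0.4904 - (4)·-1.7239) / (-8) = -2.4888
  x_2 = (10 - (-1)·-2.4888 - (1)·0.4904 - (1)·-1.7239) / (7) = 1.2492
  x_3 = (12 - (-1)·-2.4888 - (1)·1.2492 - (-4)·-1.7239) / (10) = 0.1366
  x_4 = (-10 - (-4)·-2.4888 - (-3)·1.2492 - (1)·0.1366) / (10) = -1.6344
Change: (-0.0263, 0.2153, -0.3538, 0.0895) → max |·| = 0.3538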